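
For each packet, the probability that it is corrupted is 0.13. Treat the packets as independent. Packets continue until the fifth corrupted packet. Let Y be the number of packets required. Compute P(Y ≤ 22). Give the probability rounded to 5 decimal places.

0.14846

Finishing within 22 packets ⇔ at least 5 successes in the first 22. With X ~ Binomial(22, 0.13), P(Y ≤ 22) = 1 − P(X ≤ 4).
  k=0: C(22,0)·0.13^0·0.87^22 = 0.0467115
  k=1: C(22,1)·0.13^1·0.87^21 = 0.1535573
  k=2: C(22,2)·0.13^2·0.87^20 = 0.2409260
  k=3: C(22,3)·0.13^3·0.87^19 = 0.2400029
  k=4: C(22,4)·0.13^4·0.87^18 = 0.1703469
1 − 0.8515446 = 0.1484554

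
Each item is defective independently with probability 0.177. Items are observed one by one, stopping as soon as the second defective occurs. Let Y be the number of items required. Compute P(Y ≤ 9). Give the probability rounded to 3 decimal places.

0.491

Finishing within 9 items ⇔ at least 2 successes in the first 9. With X ~ Binomial(9, 0.177), P(Y ≤ 9) = 1 − P(X ≤ 1).
  k=0: C(9,0)·0.177^0·0.823^9 = 0.17322
  k=1: C(9,1)·0.177^1·0.823^8 = 0.33529
1 − 0.50851 = 0.49149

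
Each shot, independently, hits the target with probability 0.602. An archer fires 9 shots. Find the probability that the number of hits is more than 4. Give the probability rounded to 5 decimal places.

0.73760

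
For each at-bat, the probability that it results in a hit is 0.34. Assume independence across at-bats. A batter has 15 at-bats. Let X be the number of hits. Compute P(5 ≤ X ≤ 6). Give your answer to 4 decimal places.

0.3977

X ~ Binomial(15, 0.34); P(5 ≤ X ≤ 6) = Σ C(15,k) p^k (1−p)^(15−k) over k:
  k=5: C(15,5)·0.34^5·0.66^10 = 0.213988
  k=6: C(15,6)·0.34^6·0.66^9 = 0.183727
Total = 0.397715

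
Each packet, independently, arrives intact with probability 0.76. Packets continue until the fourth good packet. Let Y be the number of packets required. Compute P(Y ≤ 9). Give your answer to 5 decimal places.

0.99192

Finishing within 9 packets ⇔ at least 4 successes in the first 9. With X ~ Binomial(9, 0.76), P(Y ≤ 9) = 1 − P(X ≤ 3).
  k=0: C(9,0)·0.76^0·0.24^9 = 0.0000026
  k=1: C(9,1)·0.76^1·0.24^8 = 0.0000753
  k=2: C(9,2)·0.76^2·0.24^7 = 0.0009537
  k=3: C(9,3)·0.76^3·0.24^6 = 0.0070467
1 − 0.0080784 = 0.9919216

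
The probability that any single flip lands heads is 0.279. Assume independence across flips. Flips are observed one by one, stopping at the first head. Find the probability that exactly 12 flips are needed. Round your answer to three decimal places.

0.008

Geometric (trials to first success), p = 0.279.
P(Y = 12) = (1−p)^11 · p = 0.027371 · 0.279 = 0.00764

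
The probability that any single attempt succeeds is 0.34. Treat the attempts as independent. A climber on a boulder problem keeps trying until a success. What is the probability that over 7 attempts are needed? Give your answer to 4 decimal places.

0.0546

Y = number of attempts to the first success; geometric, p = 0.34.
P(Y > 7) = P(first 7 all fail) = (1−p)^7 = 0.054552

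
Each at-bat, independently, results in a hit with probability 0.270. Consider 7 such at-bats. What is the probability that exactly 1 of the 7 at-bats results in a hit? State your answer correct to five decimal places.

X ~ Binomial(n=7, p=0.27).
P(X=1) = C(7,1) · p^1 · (1−p)^6
= 7 · 0.27 · 0.15133 = 0.2860217

0.28602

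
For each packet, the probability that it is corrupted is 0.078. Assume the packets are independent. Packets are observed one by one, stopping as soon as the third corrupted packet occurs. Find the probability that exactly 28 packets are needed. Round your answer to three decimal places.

Y = trial on which the third success occurs; negative binomial, r=3, p=0.078.
P(Y=28) = C(27,2) · p^3 · (1−p)^25
= 351 · 0.00047455 · 0.1313 = 0.02187

0.022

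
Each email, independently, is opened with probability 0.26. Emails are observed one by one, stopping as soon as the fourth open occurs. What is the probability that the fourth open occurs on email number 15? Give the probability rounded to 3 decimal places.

0.061

Y = trial on which the fourth success occurs; negative binomial, r=4, p=0.26.
P(Y=15) = C(14,3) · p^4 · (1−p)^11
= 364 · 0.0045698 · 0.036438 = 0.06061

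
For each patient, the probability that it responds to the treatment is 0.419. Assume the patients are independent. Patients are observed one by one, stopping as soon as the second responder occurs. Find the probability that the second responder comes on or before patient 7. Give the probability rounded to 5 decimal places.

Finishing within 7 patients ⇔ at least 2 successes in the first 7. With X ~ Binomial(7, 0.419), P(Y ≤ 7) = 1 − P(X ≤ 1).
  k=0: C(7,0)·0.419^0·0.581^7 = 0.0223477
  k=1: C(7,1)·0.419^1·0.581^6 = 0.1128155
1 − 0.1351632 = 0.8648368

0.86484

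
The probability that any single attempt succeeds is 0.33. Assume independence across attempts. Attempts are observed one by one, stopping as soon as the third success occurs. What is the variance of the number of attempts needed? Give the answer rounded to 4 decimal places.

Y = total attempts until the third success; negative binomial with r=3, p=0.33.
Var(Y) = r(1−p)/p² = 3·0.67 / 0.33² = 18.457300

18.4573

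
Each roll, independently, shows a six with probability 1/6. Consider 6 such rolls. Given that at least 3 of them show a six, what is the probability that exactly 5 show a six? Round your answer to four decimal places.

0.0103

X ~ Binomial(6, 0.166667). Want P(X=5 | X≥3) = P(X=5) / P(X≥3).
P(X=5) = C(6,5)·0.166667^5·0.833333^1 = 0.000643
P(X≥3) = 1 − 0.334898 − 0.401878 − 0.200939 = 0.062286
Ratio = 0.000643 / 0.062286 = 0.010323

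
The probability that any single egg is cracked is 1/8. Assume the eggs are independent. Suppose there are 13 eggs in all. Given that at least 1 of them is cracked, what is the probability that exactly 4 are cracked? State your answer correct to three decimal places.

0.064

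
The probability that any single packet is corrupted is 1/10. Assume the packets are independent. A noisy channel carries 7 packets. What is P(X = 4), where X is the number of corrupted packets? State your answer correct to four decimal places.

X ~ Binomial(n=7, p=0.10).
P(X=4) = C(7,4) · p^4 · (1−p)^3
= 35 · 0.0001 · 0.729 = 0.002551

0.0026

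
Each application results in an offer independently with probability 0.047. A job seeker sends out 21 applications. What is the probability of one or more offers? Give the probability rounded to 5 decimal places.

P(at least one) = 1 − P(none) = 1 − (1 − 0.047)^21
= 1 − 0.3638739 = 0.6361261

0.63613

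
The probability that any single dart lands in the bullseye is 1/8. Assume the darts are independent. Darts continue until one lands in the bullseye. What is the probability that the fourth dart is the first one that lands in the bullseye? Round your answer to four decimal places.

Geometric (trials to first success), p = 0.125.
P(Y = 4) = (1−p)^3 · p = 0.66992 · 0.125 = 0.083740

0.0837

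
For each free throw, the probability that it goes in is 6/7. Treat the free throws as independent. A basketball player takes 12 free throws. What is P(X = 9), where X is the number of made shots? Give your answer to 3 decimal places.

0.160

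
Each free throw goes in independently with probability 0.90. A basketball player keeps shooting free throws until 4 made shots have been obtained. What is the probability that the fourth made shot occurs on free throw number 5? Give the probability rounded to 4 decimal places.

0.2624

Y = trial on which the fourth success occurs; negative binomial, r=4, p=0.90.
P(Y=5) = C(4,3) · p^4 · (1−p)^1
= 4 · 0.6561 · 0.1 = 0.262440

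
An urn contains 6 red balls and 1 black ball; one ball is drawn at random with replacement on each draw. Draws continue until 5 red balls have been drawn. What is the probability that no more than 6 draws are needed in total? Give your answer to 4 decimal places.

Finishing within 6 draws ⇔ at least 5 successes in the first 6. With X ~ Binomial(6, 0.857143), P(Y ≤ 6) = 1 − P(X ≤ 4).
  k=0: C(6,0)·0.857143^0·0.142857^6 = 0.000008
  k=1: C(6,1)·0.857143^1·0.142857^5 = 0.000306
  k=2: C(6,2)·0.857143^2·0.142857^4 = 0.004590
  k=3: C(6,3)·0.857143^3·0.142857^3 = 0.036719
  k=4: C(6,4)·0.857143^4·0.142857^2 = 0.165237
1 − 0.206861 = 0.793139

0.7931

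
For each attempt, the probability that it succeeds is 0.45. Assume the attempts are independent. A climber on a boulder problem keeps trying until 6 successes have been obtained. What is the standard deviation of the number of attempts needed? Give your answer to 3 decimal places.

4.037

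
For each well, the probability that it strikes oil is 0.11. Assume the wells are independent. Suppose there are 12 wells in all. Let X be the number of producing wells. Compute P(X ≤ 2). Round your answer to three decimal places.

0.862

X ~ Binomial(12, 0.11); P(X ≤ 2) = Σ C(12,k) p^k (1−p)^(12−k) over k:
  k=0: C(12,0)·0.11^0·0.89^12 = 0.24699
  k=1: C(12,1)·0.11^1·0.89^11 = 0.36632
  k=2: C(12,2)·0.11^2·0.89^10 = 0.24902
Total = 0.86233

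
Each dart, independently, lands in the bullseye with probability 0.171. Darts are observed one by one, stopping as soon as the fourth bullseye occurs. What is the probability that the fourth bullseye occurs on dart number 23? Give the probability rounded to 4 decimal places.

Y = trial on which the fourth success occurs; negative binomial, r=4, p=0.171.
P(Y=23) = C(22,3) · p^4 · (1−p)^19
= 1540 · 0.00085504 · 0.028349 = 0.037329

0.0373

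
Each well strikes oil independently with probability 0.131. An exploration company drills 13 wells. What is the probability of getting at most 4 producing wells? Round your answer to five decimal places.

X ~ Binomial(13, 0.131); P(X ≤ 4) = Σ C(13,k) p^k (1−p)^(13−k) over k:
  k=0: C(13,0)·0.131^0·0.869^13 = 0.1611599
  k=1: C(13,1)·0.131^1·0.869^12 = 0.3158290
  k=2: C(13,2)·0.131^2·0.869^11 = 0.2856635
  k=3: C(13,3)·0.131^3·0.869^10 = 0.1578984
  k=4: C(13,4)·0.131^4·0.869^9 = 0.0595072
Total = 0.9800579

0.98006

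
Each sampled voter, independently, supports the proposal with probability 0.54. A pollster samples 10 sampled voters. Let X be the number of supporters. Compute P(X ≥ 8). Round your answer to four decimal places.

0.0889

X ~ Binomial(10, 0.54); P(X ≥ 8) = Σ C(10,k) p^k (1−p)^(10−k) over k:
  k=8: C(10,8)·0.54^8·0.46^2 = 0.068846
  k=9: C(10,9)·0.54^9·0.46^1 = 0.017960
  k=10: C(10,10)·0.54^10·0.46^0 = 0.002108
Total = 0.088914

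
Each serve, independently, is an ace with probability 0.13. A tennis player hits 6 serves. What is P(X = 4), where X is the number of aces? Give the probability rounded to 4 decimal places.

0.0032

X ~ Binomial(n=6, p=0.13).
P(X=4) = C(6,4) · p^4 · (1−p)^2
= 15 · 0.00028561 · 0.7569 = 0.003243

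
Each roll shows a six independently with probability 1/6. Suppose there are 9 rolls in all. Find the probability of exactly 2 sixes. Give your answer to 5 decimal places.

0.27908

X ~ Binomial(n=9, p=0.166667).
P(X=2) = C(9,2) · p^2 · (1−p)^7
= 36 · 0.027778 · 0.27908 = 0.2790816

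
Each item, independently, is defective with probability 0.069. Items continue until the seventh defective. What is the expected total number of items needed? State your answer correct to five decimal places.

101.44928

Y = total items until the seventh success; negative binomial with r=7, p=0.069.
E[Y] = r / p = 7 / 0.069 = 101.4492754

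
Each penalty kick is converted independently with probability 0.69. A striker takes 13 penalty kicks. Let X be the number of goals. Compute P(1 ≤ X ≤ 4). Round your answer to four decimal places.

X ~ Binomial(13, 0.69); P(1 ≤ X ≤ 4) = Σ C(13,k) p^k (1−p)^(13−k) over k:
  k=1: C(13,1)·0.69^1·0.31^12 = 0.000007
  k=2: C(13,2)·0.69^2·0.31^11 = 0.000094
  k=3: C(13,3)·0.69^3·0.31^10 = 0.000770
  k=4: C(13,4)·0.69^4·0.31^9 = 0.004285
Total = 0.005157

0.0052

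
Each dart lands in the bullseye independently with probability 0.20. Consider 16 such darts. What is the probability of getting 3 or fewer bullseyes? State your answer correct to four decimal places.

0.5981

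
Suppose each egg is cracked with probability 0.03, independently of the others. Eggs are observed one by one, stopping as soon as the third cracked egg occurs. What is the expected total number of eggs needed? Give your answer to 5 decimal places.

100.00000

Y = total eggs until the third success; negative binomial with r=3, p=0.03.
E[Y] = r / p = 3 / 0.03 = 100.0000000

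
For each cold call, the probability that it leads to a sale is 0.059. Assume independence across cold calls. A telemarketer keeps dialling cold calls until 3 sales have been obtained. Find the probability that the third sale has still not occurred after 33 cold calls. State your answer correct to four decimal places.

0.6915

Needing more than 33 cold calls ⇔ fewer than 3 successes in the first 33. With X ~ Binomial(33, 0.059), P(Y > 33) = P(X ≤ 2).
  k=0: C(33,0)·0.059^0·0.941^33 = 0.134418
  k=1: C(33,1)·0.059^1·0.941^32 = 0.278121
  k=2: C(33,2)·0.059^2·0.941^31 = 0.279008
P(X ≤ 2) = 0.691547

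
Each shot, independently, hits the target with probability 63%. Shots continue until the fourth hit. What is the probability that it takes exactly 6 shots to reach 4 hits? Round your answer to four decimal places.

0.2157

Y = trial on which the fourth success occurs; negative binomial, r=4, p=0.63.
P(Y=6) = C(5,3) · p^4 · (1−p)^2
= 10 · 0.15753 · 0.1369 = 0.215658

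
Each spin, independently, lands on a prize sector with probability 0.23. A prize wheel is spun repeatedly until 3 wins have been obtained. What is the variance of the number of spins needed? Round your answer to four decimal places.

Y = total spins until the third success; negative binomial with r=3, p=0.23.
Var(Y) = r(1−p)/p² = 3·0.77 / 0.23² = 43.667297

43.6673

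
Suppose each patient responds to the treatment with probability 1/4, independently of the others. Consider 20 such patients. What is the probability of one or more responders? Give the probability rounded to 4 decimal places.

P(at least one) = 1 − P(none) = 1 − (1 − 0.25)^20
= 1 − 0.003171 = 0.996829

0.9968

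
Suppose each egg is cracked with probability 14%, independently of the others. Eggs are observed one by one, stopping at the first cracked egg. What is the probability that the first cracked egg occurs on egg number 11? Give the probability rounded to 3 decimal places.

Geometric (trials to first success), p = 0.14.
P(Y = 11) = (1−p)^10 · p = 0.2213 · 0.14 = 0.03098

0.031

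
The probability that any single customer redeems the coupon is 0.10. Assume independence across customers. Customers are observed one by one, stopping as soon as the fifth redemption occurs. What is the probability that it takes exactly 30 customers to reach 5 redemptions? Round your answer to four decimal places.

Y = trial on which the fifth success occurs; negative binomial, r=5, p=0.10.
P(Y=30) = C(29,4) · p^5 · (1−p)^25
= 23751 · 1e-05 · 0.07179 = 0.017051

0.0171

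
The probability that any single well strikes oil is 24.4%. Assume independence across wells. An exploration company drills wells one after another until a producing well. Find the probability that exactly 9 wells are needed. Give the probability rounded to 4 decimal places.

0.0260

Geometric (trials to first success), p = 0.244.
P(Y = 9) = (1−p)^8 · p = 0.1067 · 0.244 = 0.026035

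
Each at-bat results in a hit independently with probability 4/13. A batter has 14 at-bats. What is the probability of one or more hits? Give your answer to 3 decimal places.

P(at least one) = 1 − P(none) = 1 − (1 − 0.307692)^14
= 1 − 0.00581 = 0.99419

0.994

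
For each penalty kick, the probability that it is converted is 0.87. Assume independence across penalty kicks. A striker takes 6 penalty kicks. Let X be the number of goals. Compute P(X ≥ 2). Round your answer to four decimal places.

X ~ Binomial(6, 0.87); P(X ≥ 2) = Σ C(6,k) p^k (1−p)^(6−k) over k:
  k=2: C(6,2)·0.87^2·0.13^4 = 0.003243
  k=3: C(6,3)·0.87^3·0.13^3 = 0.028935
  k=4: C(6,4)·0.87^4·0.13^2 = 0.145230
  k=5: C(6,5)·0.87^5·0.13^1 = 0.388768
  k=6: C(6,6)·0.87^6·0.13^0 = 0.433626
Total = 0.999801

0.9998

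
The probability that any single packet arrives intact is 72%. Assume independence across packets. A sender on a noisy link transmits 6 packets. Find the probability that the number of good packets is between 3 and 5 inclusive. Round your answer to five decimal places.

X ~ Binomial(6, 0.72); P(3 ≤ X ≤ 5) = Σ C(6,k) p^k (1−p)^(6−k) over k:
  k=3: C(6,3)·0.72^3·0.28^3 = 0.1638708
  k=4: C(6,4)·0.72^4·0.28^2 = 0.3160365
  k=5: C(6,5)·0.72^5·0.28^1 = 0.3250662
Total = 0.8049735

0.80497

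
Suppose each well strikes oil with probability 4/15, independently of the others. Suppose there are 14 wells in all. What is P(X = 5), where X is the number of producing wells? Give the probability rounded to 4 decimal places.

X ~ Binomial(n=14, p=0.266667).
P(X=5) = C(14,5) · p^5 · (1−p)^9
= 2002 · 0.0013485 · 0.061336 = 0.165585

0.1656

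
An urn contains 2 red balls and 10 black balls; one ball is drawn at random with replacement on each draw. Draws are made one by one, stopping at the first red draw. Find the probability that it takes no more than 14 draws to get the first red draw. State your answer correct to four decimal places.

Y = number of draws to the first success; geometric, p = 0.166667.
P(Y ≤ 14) = 1 − (1−p)^14 = 1 − 0.077887 = 0.922113

0.9221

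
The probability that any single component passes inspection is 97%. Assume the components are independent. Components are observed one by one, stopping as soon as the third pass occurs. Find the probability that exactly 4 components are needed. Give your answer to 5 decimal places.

Y = trial on which the third success occurs; negative binomial, r=3, p=0.97.
P(Y=4) = C(3,2) · p^3 · (1−p)^1
= 3 · 0.91267 · 0.03 = 0.0821406

0.08214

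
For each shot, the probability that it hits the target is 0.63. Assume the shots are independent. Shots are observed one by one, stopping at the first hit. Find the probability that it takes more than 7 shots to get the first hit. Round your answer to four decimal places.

Y = number of shots to the first success; geometric, p = 0.63.
P(Y > 7) = P(first 7 all fail) = (1−p)^7 = 0.000949

0.0009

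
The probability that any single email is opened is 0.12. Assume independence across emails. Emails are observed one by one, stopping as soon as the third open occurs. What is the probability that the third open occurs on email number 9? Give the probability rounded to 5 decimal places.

0.02247

Y = trial on which the third success occurs; negative binomial, r=3, p=0.12.
P(Y=9) = C(8,2) · p^3 · (1−p)^6
= 28 · 0.001728 · 0.4644 = 0.0224697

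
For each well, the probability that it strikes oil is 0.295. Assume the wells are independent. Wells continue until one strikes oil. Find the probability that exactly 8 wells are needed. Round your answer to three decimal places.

0.026

Geometric (trials to first success), p = 0.295.
P(Y = 8) = (1−p)^7 · p = 0.086561 · 0.295 = 0.02554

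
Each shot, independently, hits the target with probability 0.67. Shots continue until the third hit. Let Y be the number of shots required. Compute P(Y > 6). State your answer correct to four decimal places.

0.0969

Needing more than 6 shots ⇔ fewer than 3 successes in the first 6. With X ~ Binomial(6, 0.67), P(Y > 6) = P(X ≤ 2).
  k=0: C(6,0)·0.67^0·0.33^6 = 0.001291
  k=1: C(6,1)·0.67^1·0.33^5 = 0.015732
  k=2: C(6,2)·0.67^2·0.33^4 = 0.079854
P(X ≤ 2) = 0.096878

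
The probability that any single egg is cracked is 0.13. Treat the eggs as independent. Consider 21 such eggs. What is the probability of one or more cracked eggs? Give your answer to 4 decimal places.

P(at least one) = 1 − P(none) = 1 − (1 − 0.13)^21
= 1 − 0.053691 = 0.946309

0.9463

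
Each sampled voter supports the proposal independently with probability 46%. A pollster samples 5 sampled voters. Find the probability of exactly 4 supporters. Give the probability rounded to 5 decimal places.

X ~ Binomial(n=5, p=0.46).
P(X=4) = C(5,4) · p^4 · (1−p)^1
= 5 · 0.044775 · 0.54 = 0.1208913

0.12089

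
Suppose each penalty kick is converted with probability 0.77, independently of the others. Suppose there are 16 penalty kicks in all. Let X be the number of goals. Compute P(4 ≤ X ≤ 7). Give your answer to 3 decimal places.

0.004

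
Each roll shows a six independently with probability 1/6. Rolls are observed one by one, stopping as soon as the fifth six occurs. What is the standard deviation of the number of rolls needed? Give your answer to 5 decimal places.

12.24745

Y = total rolls until the fifth success; negative binomial with r=5, p=0.166667.
SD(Y) = √[r(1−p)/p²] = √(150.0000000) = 12.2474487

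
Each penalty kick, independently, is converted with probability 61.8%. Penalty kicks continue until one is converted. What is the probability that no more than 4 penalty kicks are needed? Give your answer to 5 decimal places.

0.97871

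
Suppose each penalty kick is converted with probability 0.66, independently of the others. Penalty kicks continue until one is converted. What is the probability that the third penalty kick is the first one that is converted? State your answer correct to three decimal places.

Geometric (trials to first success), p = 0.66.
P(Y = 3) = (1−p)^2 · p = 0.1156 · 0.66 = 0.07630

0.076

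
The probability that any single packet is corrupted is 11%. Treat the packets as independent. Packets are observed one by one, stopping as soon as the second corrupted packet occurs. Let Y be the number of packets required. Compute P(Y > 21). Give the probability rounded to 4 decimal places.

Needing more than 21 packets ⇔ fewer than 2 successes in the first 21. With X ~ Binomial(21, 0.11), P(Y > 21) = P(X ≤ 1).
  k=0: C(21,0)·0.11^0·0.89^21 = 0.086535
  k=1: C(21,1)·0.11^1·0.89^20 = 0.224601
P(X ≤ 1) = 0.311136

0.3111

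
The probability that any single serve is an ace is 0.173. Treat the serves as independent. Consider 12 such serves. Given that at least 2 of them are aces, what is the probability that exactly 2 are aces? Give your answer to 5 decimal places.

X ~ Binomial(12, 0.173). Want P(X=2 | X≥2) = P(X=2) / P(X≥2).
P(X=2) = C(12,2)·0.173^2·0.827^10 = 0.2955910
P(X≥2) = 1 − 0.1023449 − 0.2569141 = 0.6407410
Ratio = 0.2955910 / 0.6407410 = 0.4613268

0.46133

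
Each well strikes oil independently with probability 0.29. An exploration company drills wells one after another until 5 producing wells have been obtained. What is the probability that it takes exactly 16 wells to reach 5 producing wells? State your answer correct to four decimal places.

0.0647

Y = trial on which the fifth success occurs; negative binomial, r=5, p=0.29.
P(Y=16) = C(15,4) · p^5 · (1−p)^11
= 1365 · 0.0020511 · 0.023112 = 0.064709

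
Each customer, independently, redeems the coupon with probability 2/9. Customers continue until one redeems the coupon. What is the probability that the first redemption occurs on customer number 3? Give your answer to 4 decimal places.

0.1344

Geometric (trials to first success), p = 0.222222.
P(Y = 3) = (1−p)^2 · p = 0.60494 · 0.222222 = 0.134431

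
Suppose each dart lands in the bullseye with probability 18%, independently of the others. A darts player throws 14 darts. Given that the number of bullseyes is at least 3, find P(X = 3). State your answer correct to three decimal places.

X ~ Binomial(14, 0.18). Want P(X=3 | X≥3) = P(X=3) / P(X≥3).
P(X=3) = C(14,3)·0.18^3·0.82^11 = 0.23926
P(X≥3) = 1 − 0.06214 − 0.19098 − 0.27249 = 0.47439
Ratio = 0.23926 / 0.47439 = 0.50436

0.504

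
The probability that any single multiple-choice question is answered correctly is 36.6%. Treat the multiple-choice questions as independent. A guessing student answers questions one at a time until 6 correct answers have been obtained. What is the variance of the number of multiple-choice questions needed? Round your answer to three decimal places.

Y = total multiple-choice questions until the sixth success; negative binomial with r=6, p=0.366.
Var(Y) = r(1−p)/p² = 6·0.634 / 0.366² = 28.39738

28.397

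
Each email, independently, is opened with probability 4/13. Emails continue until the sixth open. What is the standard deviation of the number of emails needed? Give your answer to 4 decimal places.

Y = total emails until the sixth success; negative binomial with r=6, p=0.307692.
SD(Y) = √[r(1−p)/p²] = √(43.875000) = 6.623821

6.6238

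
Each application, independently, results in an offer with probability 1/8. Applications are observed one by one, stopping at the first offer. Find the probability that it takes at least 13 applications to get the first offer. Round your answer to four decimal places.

Y = number of applications to the first success; geometric, p = 0.125.
P(Y > 12) = P(first 12 all fail) = (1−p)^12 = 0.201417

0.2014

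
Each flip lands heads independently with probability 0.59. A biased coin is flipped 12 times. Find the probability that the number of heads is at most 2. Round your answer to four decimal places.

X ~ Binomial(12, 0.59); P(X ≤ 2) = Σ C(12,k) p^k (1−p)^(12−k) over k:
  k=0: C(12,0)·0.59^0·0.41^12 = 0.000023
  k=1: C(12,1)·0.59^1·0.41^11 = 0.000390
  k=2: C(12,2)·0.59^2·0.41^10 = 0.003084
Total = 0.003496

0.0035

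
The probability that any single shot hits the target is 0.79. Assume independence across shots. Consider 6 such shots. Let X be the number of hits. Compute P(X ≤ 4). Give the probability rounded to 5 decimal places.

0.36920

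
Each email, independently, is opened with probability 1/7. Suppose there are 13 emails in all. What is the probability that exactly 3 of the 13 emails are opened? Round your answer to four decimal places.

0.1785

X ~ Binomial(n=13, p=0.142857).
P(X=3) = C(13,3) · p^3 · (1−p)^10
= 286 · 0.0029155 · 0.21406 = 0.178486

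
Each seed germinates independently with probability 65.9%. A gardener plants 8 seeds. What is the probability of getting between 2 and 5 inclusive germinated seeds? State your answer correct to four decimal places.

0.5475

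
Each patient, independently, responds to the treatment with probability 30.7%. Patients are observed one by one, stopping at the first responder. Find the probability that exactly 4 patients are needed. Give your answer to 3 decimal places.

Geometric (trials to first success), p = 0.307.
P(Y = 4) = (1−p)^3 · p = 0.33281 · 0.307 = 0.10217

0.102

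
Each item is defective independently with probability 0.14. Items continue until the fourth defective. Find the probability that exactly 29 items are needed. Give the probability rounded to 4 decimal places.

Y = trial on which the fourth success occurs; negative binomial, r=4, p=0.14.
P(Y=29) = C(28,3) · p^4 · (1−p)^25
= 3276 · 0.00038416 · 0.023039 = 0.028995

0.0290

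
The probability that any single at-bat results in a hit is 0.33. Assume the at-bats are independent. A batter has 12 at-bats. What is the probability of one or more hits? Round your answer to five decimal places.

0.99182

P(at least one) = 1 − P(none) = 1 − (1 − 0.33)^12
= 1 − 0.0081827 = 0.9918173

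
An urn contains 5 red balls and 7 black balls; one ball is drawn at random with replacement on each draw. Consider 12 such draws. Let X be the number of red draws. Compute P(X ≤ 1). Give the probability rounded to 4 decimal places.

0.0149

X ~ Binomial(12, 0.416667); P(X ≤ 1) = Σ C(12,k) p^k (1−p)^(12−k) over k:
  k=0: C(12,0)·0.416667^0·0.583333^12 = 0.001552
  k=1: C(12,1)·0.416667^1·0.583333^11 = 0.013306
Total = 0.014859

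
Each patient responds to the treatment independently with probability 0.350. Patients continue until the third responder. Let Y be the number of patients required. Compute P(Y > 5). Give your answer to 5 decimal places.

Needing more than 5 patients ⇔ fewer than 3 successes in the first 5. With X ~ Binomial(5, 0.35), P(Y > 5) = P(X ≤ 2).
  k=0: C(5,0)·0.35^0·0.65^5 = 0.1160291
  k=1: C(5,1)·0.35^1·0.65^4 = 0.3123859
  k=2: C(5,2)·0.35^2·0.65^3 = 0.3364156
P(X ≤ 2) = 0.7648306

0.76483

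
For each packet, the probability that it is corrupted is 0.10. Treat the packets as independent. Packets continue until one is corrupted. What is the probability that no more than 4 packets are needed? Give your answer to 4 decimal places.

Y = number of packets to the first success; geometric, p = 0.10.
P(Y ≤ 4) = 1 − (1−p)^4 = 1 − 0.656100 = 0.343900

0.3439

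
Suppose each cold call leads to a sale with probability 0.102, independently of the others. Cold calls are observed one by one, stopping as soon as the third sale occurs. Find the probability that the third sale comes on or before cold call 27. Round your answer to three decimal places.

0.529

Finishing within 27 cold calls ⇔ at least 3 successes in the first 27. With X ~ Binomial(27, 0.102), P(Y ≤ 27) = 1 − P(X ≤ 2).
  k=0: C(27,0)·0.102^0·0.898^27 = 0.05476
  k=1: C(27,1)·0.102^1·0.898^26 = 0.16794
  k=2: C(27,2)·0.102^2·0.898^25 = 0.24798
1 − 0.47068 = 0.52932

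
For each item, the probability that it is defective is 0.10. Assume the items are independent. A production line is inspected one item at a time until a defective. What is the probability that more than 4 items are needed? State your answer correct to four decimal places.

0.6561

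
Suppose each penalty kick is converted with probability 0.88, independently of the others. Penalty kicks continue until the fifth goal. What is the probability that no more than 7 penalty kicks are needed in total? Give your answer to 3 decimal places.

Finishing within 7 penalty kicks ⇔ at least 5 successes in the first 7. With X ~ Binomial(7, 0.88), P(Y ≤ 7) = 1 − P(X ≤ 4).
  k=0: C(7,0)·0.88^0·0.12^7 = 0.00000
  k=1: C(7,1)·0.88^1·0.12^6 = 0.00002
  k=2: C(7,2)·0.88^2·0.12^5 = 0.00040
  k=3: C(7,3)·0.88^3·0.12^4 = 0.00495
  k=4: C(7,4)·0.88^4·0.12^3 = 0.03627
1 − 0.04164 = 0.95836

0.958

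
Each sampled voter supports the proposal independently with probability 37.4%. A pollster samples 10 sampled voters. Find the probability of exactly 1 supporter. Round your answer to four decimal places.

0.0552

X ~ Binomial(n=10, p=0.374).
P(X=1) = C(10,1) · p^1 · (1−p)^9
= 10 · 0.374 · 0.014763 = 0.055213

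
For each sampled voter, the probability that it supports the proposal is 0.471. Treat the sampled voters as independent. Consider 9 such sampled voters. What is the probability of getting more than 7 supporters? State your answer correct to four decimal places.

0.0127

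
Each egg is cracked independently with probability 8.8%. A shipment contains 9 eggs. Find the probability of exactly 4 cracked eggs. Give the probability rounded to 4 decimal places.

0.0048

X ~ Binomial(n=9, p=0.088).
P(X=4) = C(9,4) · p^4 · (1−p)^5
= 126 · 5.997e-05 · 0.63092 = 0.004767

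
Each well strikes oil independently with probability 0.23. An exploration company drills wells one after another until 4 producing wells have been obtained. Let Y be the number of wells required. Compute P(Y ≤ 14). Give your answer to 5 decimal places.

0.40757

Finishing within 14 wells ⇔ at least 4 successes in the first 14. With X ~ Binomial(14, 0.23), P(Y ≤ 14) = 1 − P(X ≤ 3).
  k=0: C(14,0)·0.23^0·0.77^14 = 0.0257555
  k=1: C(14,1)·0.23^1·0.77^13 = 0.1077049
  k=2: C(14,2)·0.23^2·0.77^12 = 0.2091153
  k=3: C(14,3)·0.23^3·0.77^11 = 0.2498520
1 − 0.5924277 = 0.4075723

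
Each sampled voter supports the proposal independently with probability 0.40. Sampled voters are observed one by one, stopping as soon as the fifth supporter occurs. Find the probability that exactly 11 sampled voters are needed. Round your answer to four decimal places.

Y = trial on which the fifth success occurs; negative binomial, r=5, p=0.40.
P(Y=11) = C(10,4) · p^5 · (1−p)^6
= 210 · 0.01024 · 0.046656 = 0.100329

0.1003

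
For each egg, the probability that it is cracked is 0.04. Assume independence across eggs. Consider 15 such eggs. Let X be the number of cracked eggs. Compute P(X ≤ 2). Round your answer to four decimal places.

0.9797

X ~ Binomial(15, 0.04); P(X ≤ 2) = Σ C(15,k) p^k (1−p)^(15−k) over k:
  k=0: C(15,0)·0.04^0·0.96^15 = 0.542086
  k=1: C(15,1)·0.04^1·0.96^14 = 0.338804
  k=2: C(15,2)·0.04^2·0.96^13 = 0.098818
Total = 0.979708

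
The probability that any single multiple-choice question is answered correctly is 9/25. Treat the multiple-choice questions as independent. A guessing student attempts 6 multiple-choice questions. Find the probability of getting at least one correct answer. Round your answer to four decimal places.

P(at least one) = 1 − P(none) = 1 − (1 − 0.36)^6
= 1 − 0.068719 = 0.931281

0.9313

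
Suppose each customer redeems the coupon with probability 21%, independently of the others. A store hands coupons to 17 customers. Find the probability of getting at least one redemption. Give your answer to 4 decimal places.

P(at least one) = 1 − P(none) = 1 − (1 − 0.21)^17
= 1 − 0.018183 = 0.981817

0.9818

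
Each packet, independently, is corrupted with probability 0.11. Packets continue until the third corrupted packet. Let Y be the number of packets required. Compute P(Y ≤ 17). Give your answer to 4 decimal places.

0.2858

Finishing within 17 packets ⇔ at least 3 successes in the first 17. With X ~ Binomial(17, 0.11), P(Y ≤ 17) = 1 − P(X ≤ 2).
  k=0: C(17,0)·0.11^0·0.89^17 = 0.137921
  k=1: C(17,1)·0.11^1·0.89^16 = 0.289789
  k=2: C(17,2)·0.11^2·0.89^15 = 0.286533
1 − 0.714243 = 0.285757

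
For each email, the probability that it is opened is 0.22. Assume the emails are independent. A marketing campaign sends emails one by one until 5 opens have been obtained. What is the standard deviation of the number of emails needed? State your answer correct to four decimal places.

Y = total emails until the fifth success; negative binomial with r=5, p=0.22.
SD(Y) = √[r(1−p)/p²] = √(80.578512) = 8.976553

8.9766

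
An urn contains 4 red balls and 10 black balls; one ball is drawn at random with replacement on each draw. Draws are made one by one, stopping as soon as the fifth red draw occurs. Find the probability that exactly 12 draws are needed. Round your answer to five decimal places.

Y = trial on which the fifth success occurs; negative binomial, r=5, p=0.285714.
P(Y=12) = C(11,4) · p^5 · (1−p)^7
= 330 · 0.001904 · 0.094865 = 0.0596043

0.05960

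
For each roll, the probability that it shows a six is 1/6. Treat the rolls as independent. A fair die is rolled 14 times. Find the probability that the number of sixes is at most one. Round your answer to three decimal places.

X ~ Binomial(14, 0.166667); P(X ≤ 1) = Σ C(14,k) p^k (1−p)^(14−k) over k:
  k=0: C(14,0)·0.166667^0·0.833333^14 = 0.07789
  k=1: C(14,1)·0.166667^1·0.833333^13 = 0.21808
Total = 0.29597

0.296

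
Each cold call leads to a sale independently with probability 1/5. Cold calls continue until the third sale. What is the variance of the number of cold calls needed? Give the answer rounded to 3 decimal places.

60.000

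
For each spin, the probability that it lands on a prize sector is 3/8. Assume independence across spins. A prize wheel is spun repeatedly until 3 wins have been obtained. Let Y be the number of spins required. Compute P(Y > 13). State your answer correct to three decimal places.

0.082

Needing more than 13 spins ⇔ fewer than 3 successes in the first 13. With X ~ Binomial(13, 0.375), P(Y > 13) = P(X ≤ 2).
  k=0: C(13,0)·0.375^0·0.625^13 = 0.00222
  k=1: C(13,1)·0.375^1·0.625^12 = 0.01732
  k=2: C(13,2)·0.375^2·0.625^11 = 0.06235
P(X ≤ 2) = 0.08189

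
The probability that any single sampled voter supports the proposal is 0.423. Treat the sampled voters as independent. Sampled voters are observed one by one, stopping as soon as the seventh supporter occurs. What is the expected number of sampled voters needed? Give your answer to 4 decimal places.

16.5485

Y = total sampled voters until the seventh success; negative binomial with r=7, p=0.423.
E[Y] = r / p = 7 / 0.423 = 16.548463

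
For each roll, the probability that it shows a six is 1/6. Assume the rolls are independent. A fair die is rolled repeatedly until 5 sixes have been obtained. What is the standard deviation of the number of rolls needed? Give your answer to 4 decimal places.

Y = total rolls until the fifth success; negative binomial with r=5, p=0.166667.
SD(Y) = √[r(1−p)/p²] = √(150.000000) = 12.247449

12.2474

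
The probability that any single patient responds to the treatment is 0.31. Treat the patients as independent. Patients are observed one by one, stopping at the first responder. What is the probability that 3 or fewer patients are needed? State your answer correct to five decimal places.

Y = number of patients to the first success; geometric, p = 0.31.
P(Y ≤ 3) = 1 − (1−p)^3 = 1 − 0.3285090 = 0.6714910

0.67149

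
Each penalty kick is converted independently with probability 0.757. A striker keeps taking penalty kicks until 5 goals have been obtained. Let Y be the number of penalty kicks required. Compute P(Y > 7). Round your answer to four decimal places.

0.2292

Needing more than 7 penalty kicks ⇔ fewer than 5 successes in the first 7. With X ~ Binomial(7, 0.757), P(Y > 7) = P(X ≤ 4).
  k=0: C(7,0)·0.757^0·0.243^7 = 0.000050
  k=1: C(7,1)·0.757^1·0.243^6 = 0.001091
  k=2: C(7,2)·0.757^2·0.243^5 = 0.010196
  k=3: C(7,3)·0.757^3·0.243^4 = 0.052940
  k=4: C(7,4)·0.757^4·0.243^3 = 0.164919
P(X ≤ 4) = 0.229196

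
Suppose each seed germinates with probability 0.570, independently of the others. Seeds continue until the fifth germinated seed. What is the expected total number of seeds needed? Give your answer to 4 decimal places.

8.7719

Y = total seeds until the fifth success; negative binomial with r=5, p=0.57.
E[Y] = r / p = 5 / 0.57 = 8.771930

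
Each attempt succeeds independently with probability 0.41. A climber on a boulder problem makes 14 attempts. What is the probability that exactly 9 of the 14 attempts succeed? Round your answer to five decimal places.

X ~ Binomial(n=14, p=0.41).
P(X=9) = C(14,9) · p^9 · (1−p)^5
= 2002 · 0.00032738 · 0.071492 = 0.0468575

0.04686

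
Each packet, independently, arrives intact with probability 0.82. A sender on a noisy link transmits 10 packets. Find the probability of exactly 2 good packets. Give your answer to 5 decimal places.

0.00003

X ~ Binomial(n=10, p=0.82).
P(X=2) = C(10,2) · p^2 · (1−p)^8
= 45 · 0.6724 · 1.102e-06 = 0.0000333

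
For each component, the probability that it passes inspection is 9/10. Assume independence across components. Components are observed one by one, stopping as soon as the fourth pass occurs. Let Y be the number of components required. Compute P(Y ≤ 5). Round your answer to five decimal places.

0.91854

Finishing within 5 components ⇔ at least 4 successes in the first 5. With X ~ Binomial(5, 0.90), P(Y ≤ 5) = 1 − P(X ≤ 3).
  k=0: C(5,0)·0.90^0·0.10^5 = 0.0000100
  k=1: C(5,1)·0.90^1·0.10^4 = 0.0004500
  k=2: C(5,2)·0.90^2·0.10^3 = 0.0081000
  k=3: C(5,3)·0.90^3·0.10^2 = 0.0729000
1 − 0.0814600 = 0.9185400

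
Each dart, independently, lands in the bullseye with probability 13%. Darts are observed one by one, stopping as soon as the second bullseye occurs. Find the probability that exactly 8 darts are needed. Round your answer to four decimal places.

0.0513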